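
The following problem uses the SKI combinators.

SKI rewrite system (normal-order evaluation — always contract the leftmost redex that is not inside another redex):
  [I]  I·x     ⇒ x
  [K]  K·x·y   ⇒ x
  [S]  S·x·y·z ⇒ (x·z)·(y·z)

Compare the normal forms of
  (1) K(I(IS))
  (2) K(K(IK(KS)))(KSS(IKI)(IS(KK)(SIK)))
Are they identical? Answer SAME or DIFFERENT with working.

Term A:
  start: K(I(IS))
  step 1: K(IS)
  step 2: KS

Term B:
  start: K(K(IK(KS)))(KSS(IKI)(IS(KK)(SIK)))
  step 1: K(IK(KS))
  step 2: K(K(KS))

Answer: DIFFERENT — A ⇓ KS, B ⇓ K(K(KS))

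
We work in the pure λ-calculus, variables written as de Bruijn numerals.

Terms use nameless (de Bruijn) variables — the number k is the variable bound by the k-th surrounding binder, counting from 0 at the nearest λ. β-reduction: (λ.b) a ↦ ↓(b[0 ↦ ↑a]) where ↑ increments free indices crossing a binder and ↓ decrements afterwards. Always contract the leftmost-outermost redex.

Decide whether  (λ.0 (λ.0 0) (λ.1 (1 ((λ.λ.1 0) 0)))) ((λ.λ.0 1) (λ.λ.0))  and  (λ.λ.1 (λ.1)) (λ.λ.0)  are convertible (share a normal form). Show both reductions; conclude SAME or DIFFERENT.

Answer: DIFFERENT — A ⇓ λ.0 (λ.λ.0) (λ.λ.0), B ⇓ λ.λ.0

Derivation:
Term A:
  start: (λ.0 (λ.0 0) (λ.1 (1 ((λ.λ.1 0) 0)))) ((λ.λ.0 1) (λ.λ.0))
  →1  (λ.λ.0 1) (λ.λ.0) (λ.0 0) (λ.(λ.λ.0 1) (λ.λ.0) ((λ.λ.0 1) (λ.λ.0) ((λ.λ.1 0) 0)))
  →2  (λ.0 (λ.λ.0)) (λ.0 0) (λ.(λ.λ.0 1) (λ.λ.0) ((λ.λ.0 1) (λ.λ.0) ((λ.λ.1 0) 0)))
  →3  (λ.0 0) (λ.λ.0) (λ.(λ.λ.0 1) (λ.λ.0) ((λ.λ.0 1) (λ.λ.0) ((λ.λ.1 0) 0)))
  →4  (λ.λ.0) (λ.λ.0) (λ.(λ.λ.0 1) (λ.λ.0) ((λ.λ.0 1) (λ.λ.0) ((λ.λ.1 0) 0)))
  →5  (λ.0) (λ.(λ.λ.0 1) (λ.λ.0) ((λ.λ.0 1) (λ.λ.0) ((λ.λ.1 0) 0)))
  →6  λ.(λ.λ.0 1) (λ.λ.0) ((λ.λ.0 1) (λ.λ.0) ((λ.λ.1 0) 0))
  →7  λ.(λ.0 (λ.λ.0)) ((λ.λ.0 1) (λ.λ.0) ((λ.λ.1 0) 0))
  →8  λ.(λ.λ.0 1) (λ.λ.0) ((λ.λ.1 0) 0) (λ.λ.0)
  →9  λ.(λ.0 (λ.λ.0)) ((λ.λ.1 0) 0) (λ.λ.0)
  →10  λ.(λ.λ.1 0) 0 (λ.λ.0) (λ.λ.0)
  →11  λ.(λ.1 0) (λ.λ.0) (λ.λ.0)
  →12  λ.0 (λ.λ.0) (λ.λ.0)

Term B:
  start: (λ.λ.1 (λ.1)) (λ.λ.0)
  →1  λ.(λ.λ.0) (λ.1)
  →2  λ.λ.0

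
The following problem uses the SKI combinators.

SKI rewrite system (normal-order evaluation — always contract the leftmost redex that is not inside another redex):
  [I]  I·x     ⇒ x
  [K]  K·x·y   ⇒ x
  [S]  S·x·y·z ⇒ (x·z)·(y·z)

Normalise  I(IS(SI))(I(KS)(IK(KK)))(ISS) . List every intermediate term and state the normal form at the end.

  start: I(IS(SI))(I(KS)(IK(KK)))(ISS)
  →1  IS(SI)(I(KS)(IK(KK)))(ISS)
  →2  S(SI)(I(KS)(IK(KK)))(ISS)
  →3  SI(ISS)(I(KS)(IK(KK))(ISS))
  →4  I(I(KS)(IK(KK))(ISS))(ISS(I(KS)(IK(KK))(ISS)))
  →5  I(KS)(IK(KK))(ISS)(ISS(I(KS)(IK(KK))(ISS)))
  →6  KS(IK(KK))(ISS)(ISS(I(KS)(IK(KK))(ISS)))
  →7  S(ISS)(ISS(I(KS)(IK(KK))(ISS)))
  →8  S(SS)(ISS(I(KS)(IK(KK))(ISS)))
  →9  S(SS)(SS(I(KS)(IK(KK))(ISS)))
  →10  S(SS)(SS(KS(IK(KK))(ISS)))
  →11  S(SS)(SS(S(ISS)))
  →12  S(SS)(SS(S(SS)))

Answer: normal form = S(SS)(SS(S(SS)))  (in 12 steps)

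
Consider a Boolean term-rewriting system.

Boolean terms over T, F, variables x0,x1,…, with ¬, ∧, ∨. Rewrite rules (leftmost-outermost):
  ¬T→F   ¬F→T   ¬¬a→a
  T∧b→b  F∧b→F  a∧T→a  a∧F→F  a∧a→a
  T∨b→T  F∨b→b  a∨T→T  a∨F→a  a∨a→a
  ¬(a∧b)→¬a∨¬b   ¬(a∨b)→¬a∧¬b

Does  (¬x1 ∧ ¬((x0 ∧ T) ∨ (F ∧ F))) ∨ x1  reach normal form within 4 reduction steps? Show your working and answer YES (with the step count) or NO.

  start: (¬x1 ∧ ¬((x0 ∧ T) ∨ (F ∧ F))) ∨ x1
  →1  (¬x1 ∧ (¬(x0 ∧ T) ∧ ¬(F ∧ F))) ∨ x1
  →2  (¬x1 ∧ ((¬x0 ∨ ¬T) ∧ ¬(F ∧ F))) ∨ x1
  →3  (¬x1 ∧ ((¬x0 ∨ F) ∧ ¬(F ∧ F))) ∨ x1
  →4  (¬x1 ∧ (¬x0 ∧ ¬(F ∧ F))) ∨ x1

Answer: NO — after 4 steps the term is (¬x1 ∧ (¬x0 ∧ ¬(F ∧ F))) ∨ x1, not yet normal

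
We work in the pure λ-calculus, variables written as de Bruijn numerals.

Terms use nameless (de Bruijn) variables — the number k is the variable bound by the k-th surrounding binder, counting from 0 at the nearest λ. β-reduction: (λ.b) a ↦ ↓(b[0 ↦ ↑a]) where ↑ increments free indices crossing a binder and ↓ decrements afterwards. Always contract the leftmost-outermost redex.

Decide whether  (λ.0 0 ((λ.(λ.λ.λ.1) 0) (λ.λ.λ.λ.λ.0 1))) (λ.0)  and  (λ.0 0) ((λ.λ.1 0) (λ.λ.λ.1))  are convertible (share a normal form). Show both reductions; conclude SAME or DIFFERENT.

Term A:
  start: (λ.0 0 ((λ.(λ.λ.λ.1) 0) (λ.λ.λ.λ.λ.0 1))) (λ.0)
  →1  (λ.0) (λ.0) ((λ.(λ.λ.λ.1) 0) (λ.λ.λ.λ.λ.0 1))
  →2  (λ.0) ((λ.(λ.λ.λ.1) 0) (λ.λ.λ.λ.λ.0 1))
  →3  (λ.(λ.λ.λ.1) 0) (λ.λ.λ.λ.λ.0 1)
  →4  (λ.λ.λ.1) (λ.λ.λ.λ.λ.0 1)
  →5  λ.λ.1

Term B:
  start: (λ.0 0) ((λ.λ.1 0) (λ.λ.λ.1))
  →1  (λ.λ.1 0) (λ.λ.λ.1) ((λ.λ.1 0) (λ.λ.λ.1))
  →2  (λ.(λ.λ.λ.1) 0) ((λ.λ.1 0) (λ.λ.λ.1))
  →3  (λ.λ.λ.1) ((λ.λ.1 0) (λ.λ.λ.1))
  →4  λ.λ.1

Answer: SAME — A ⇓ λ.λ.1, B ⇓ λ.λ.1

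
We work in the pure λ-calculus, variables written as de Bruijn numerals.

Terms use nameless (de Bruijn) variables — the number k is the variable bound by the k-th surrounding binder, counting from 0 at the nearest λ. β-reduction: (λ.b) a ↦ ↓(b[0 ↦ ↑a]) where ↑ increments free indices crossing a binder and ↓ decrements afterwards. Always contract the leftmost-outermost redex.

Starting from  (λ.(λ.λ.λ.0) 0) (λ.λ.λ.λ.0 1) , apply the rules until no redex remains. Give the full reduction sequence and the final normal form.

Answer: normal form = λ.λ.0  (in 2 steps)

Derivation:
  start: (λ.(λ.λ.λ.0) 0) (λ.λ.λ.λ.0 1)
  step 1: (λ.λ.λ.0) (λ.λ.λ.λ.0 1)
  step 2: λ.λ.0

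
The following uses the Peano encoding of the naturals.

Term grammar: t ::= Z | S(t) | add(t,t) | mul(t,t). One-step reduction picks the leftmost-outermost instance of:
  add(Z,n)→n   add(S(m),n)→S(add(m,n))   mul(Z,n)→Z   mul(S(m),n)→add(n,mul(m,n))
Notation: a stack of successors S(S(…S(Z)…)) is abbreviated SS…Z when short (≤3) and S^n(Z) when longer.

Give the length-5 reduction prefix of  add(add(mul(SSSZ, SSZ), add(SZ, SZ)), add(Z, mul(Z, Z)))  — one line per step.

Answer: after 5 steps: S(add(add(S(add(Z, mul(SSZ, SSZ))), add(SZ, SZ)), add(Z, mul(Z, Z))))

Reduction:
  start: add(add(mul(SSSZ, SSZ), add(SZ, SZ)), add(Z, mul(Z, Z)))
  step 1: add(add(add(SSZ, mul(SSZ, SSZ)), add(SZ, SZ)), add(Z, mul(Z, Z)))
  step 2: add(add(S(add(SZ, mul(SSZ, SSZ))), add(SZ, SZ)), add(Z, mul(Z, Z)))
  step 3: add(S(add(add(SZ, mul(SSZ, SSZ)), add(SZ, SZ))), add(Z, mul(Z, Z)))
  step 4: S(add(add(add(SZ, mul(SSZ, SSZ)), add(SZ, SZ)), add(Z, mul(Z, Z))))
  step 5: S(add(add(S(add(Z, mul(SSZ, SSZ))), add(SZ, SZ)), add(Z, mul(Z, Z))))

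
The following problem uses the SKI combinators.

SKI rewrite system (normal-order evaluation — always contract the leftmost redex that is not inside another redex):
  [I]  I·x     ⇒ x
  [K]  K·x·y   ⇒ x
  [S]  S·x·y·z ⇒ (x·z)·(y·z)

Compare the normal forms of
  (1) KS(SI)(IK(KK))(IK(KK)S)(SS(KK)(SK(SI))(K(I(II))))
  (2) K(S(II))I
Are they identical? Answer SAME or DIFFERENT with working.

Term A:
  start: KS(SI)(IK(KK))(IK(KK)S)(SS(KK)(SK(SI))(K(I(II))))
  step 1: S(IK(KK))(IK(KK)S)(SS(KK)(SK(SI))(K(I(II))))
  step 2: IK(KK)(SS(KK)(SK(SI))(K(I(II))))(IK(KK)S(SS(KK)(SK(SI))(K(I(II)))))
  step 3: K(KK)(SS(KK)(SK(SI))(K(I(II))))(IK(KK)S(SS(KK)(SK(SI))(K(I(II)))))
  step 4: KK(IK(KK)S(SS(KK)(SK(SI))(K(I(II)))))
  step 5: K

Term B:
  start: K(S(II))I
  step 1: S(II)
  step 2: SI

Answer: DIFFERENT — A ⇓ K, B ⇓ SI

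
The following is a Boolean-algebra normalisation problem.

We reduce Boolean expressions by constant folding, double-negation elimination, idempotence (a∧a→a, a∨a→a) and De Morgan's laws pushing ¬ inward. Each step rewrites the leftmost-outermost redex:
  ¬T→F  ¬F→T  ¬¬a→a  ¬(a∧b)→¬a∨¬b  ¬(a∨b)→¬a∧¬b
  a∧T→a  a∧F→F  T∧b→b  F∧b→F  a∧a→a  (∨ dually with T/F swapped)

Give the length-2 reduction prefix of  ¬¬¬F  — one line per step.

Answer: after 2 steps: T

Reduction:
  start: ¬¬¬F
  [1] ¬F
  [2] T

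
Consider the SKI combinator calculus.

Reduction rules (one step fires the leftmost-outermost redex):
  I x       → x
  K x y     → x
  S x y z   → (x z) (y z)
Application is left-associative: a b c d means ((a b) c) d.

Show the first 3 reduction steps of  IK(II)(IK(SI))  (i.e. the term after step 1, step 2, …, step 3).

Answer: after 3 steps: I

Reduction:
  start: IK(II)(IK(SI))
  →1  K(II)(IK(SI))
  →2  II
  →3  I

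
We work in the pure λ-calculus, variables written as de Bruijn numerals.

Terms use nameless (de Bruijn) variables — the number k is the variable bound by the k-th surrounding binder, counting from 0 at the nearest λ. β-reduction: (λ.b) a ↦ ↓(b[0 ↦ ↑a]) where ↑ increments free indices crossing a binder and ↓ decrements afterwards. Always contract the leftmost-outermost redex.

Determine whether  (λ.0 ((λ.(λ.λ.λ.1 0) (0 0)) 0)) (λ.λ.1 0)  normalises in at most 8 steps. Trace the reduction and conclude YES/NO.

Answer: YES — reaches normal form λ.λ.1 0 in 5 ≤ 8 steps

Reduction:
  start: (λ.0 ((λ.(λ.λ.λ.1 0) (0 0)) 0)) (λ.λ.1 0)
  →1  (λ.λ.1 0) ((λ.(λ.λ.λ.1 0) (0 0)) (λ.λ.1 0))
  →2  λ.(λ.(λ.λ.λ.1 0) (0 0)) (λ.λ.1 0) 0
  →3  λ.(λ.λ.λ.1 0) ((λ.λ.1 0) (λ.λ.1 0)) 0
  →4  λ.(λ.λ.1 0) 0
  →5  λ.λ.1 0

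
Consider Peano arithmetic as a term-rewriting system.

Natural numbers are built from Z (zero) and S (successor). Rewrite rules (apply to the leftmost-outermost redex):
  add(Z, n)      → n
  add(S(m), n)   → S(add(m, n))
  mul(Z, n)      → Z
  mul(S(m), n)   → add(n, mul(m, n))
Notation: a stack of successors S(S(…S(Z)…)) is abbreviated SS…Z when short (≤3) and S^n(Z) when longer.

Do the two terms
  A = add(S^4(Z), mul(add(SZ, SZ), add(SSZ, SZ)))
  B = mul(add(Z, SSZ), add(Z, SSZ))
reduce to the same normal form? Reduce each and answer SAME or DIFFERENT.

Answer: DIFFERENT — A ⇓ S^10(Z), B ⇓ S^4(Z)

Working:
Term A:
  start: add(S^4(Z), mul(add(SZ, SZ), add(SSZ, SZ)))
  →1  S(add(SSSZ, mul(add(SZ, SZ), add(SSZ, SZ))))
  →2  S(S(add(SSZ, mul(add(SZ, SZ), add(SSZ, SZ)))))
  →3  S(S(S(add(SZ, mul(add(SZ, SZ), add(SSZ, SZ))))))
  →4  S(S(S(S(add(Z, mul(add(SZ, SZ), add(SSZ, SZ)))))))
  →5  S(S(S(S(mul(add(SZ, SZ), add(SSZ, SZ))))))
  →6  S(S(S(S(mul(S(add(Z, SZ)), add(SSZ, SZ))))))
  →7  S(S(S(S(add(add(SSZ, SZ), mul(add(Z, SZ), add(SSZ, SZ)))))))
  →8  S(S(S(S(add(S(add(SZ, SZ)), mul(add(Z, SZ), add(SSZ, SZ)))))))
  →9  S(S(S(S(S(add(add(SZ, SZ), mul(add(Z, SZ), add(SSZ, SZ))))))))
  →10  S(S(S(S(S(add(S(add(Z, SZ)), mul(add(Z, SZ), add(SSZ, SZ))))))))
  →11  S(S(S(S(S(S(add(add(Z, SZ), mul(add(Z, SZ), add(SSZ, SZ)))))))))
  →12  S(S(S(S(S(S(add(SZ, mul(add(Z, SZ), add(SSZ, SZ)))))))))
  →13  S(S(S(S(S(S(S(add(Z, mul(add(Z, SZ), add(SSZ, SZ))))))))))
  →14  S(S(S(S(S(S(S(mul(add(Z, SZ), add(SSZ, SZ)))))))))
  →15  S(S(S(S(S(S(S(mul(SZ, add(SSZ, SZ)))))))))
  →16  S(S(S(S(S(S(S(add(add(SSZ, SZ), mul(Z, add(SSZ, SZ))))))))))
  →17  S(S(S(S(S(S(S(add(S(add(SZ, SZ)), mul(Z, add(SSZ, SZ))))))))))
  →18  S(S(S(S(S(S(S(S(add(add(SZ, SZ), mul(Z, add(SSZ, SZ)))))))))))
  →19  S(S(S(S(S(S(S(S(add(S(add(Z, SZ)), mul(Z, add(SSZ, SZ)))))))))))
  →20  S(S(S(S(S(S(S(S(S(add(add(Z, SZ), mul(Z, add(SSZ, SZ))))))))))))
  →21  S(S(S(S(S(S(S(S(S(add(SZ, mul(Z, add(SSZ, SZ))))))))))))
  →22  S(S(S(S(S(S(S(S(S(S(add(Z, mul(Z, add(SSZ, SZ)))))))))))))
  →23  S(S(S(S(S(S(S(S(S(S(mul(Z, add(SSZ, SZ))))))))))))
  →24  S^10(Z)

Term B:
  start: mul(add(Z, SSZ), add(Z, SSZ))
  →1  mul(SSZ, add(Z, SSZ))
  →2  add(add(Z, SSZ), mul(SZ, add(Z, SSZ)))
  →3  add(SSZ, mul(SZ, add(Z, SSZ)))
  →4  S(add(SZ, mul(SZ, add(Z, SSZ))))
  →5  S(S(add(Z, mul(SZ, add(Z, SSZ)))))
  →6  S(S(mul(SZ, add(Z, SSZ))))
  →7  S(S(add(add(Z, SSZ), mul(Z, add(Z, SSZ)))))
  →8  S(S(add(SSZ, mul(Z, add(Z, SSZ)))))
  →9  S(S(S(add(SZ, mul(Z, add(Z, SSZ))))))
  →10  S(S(S(S(add(Z, mul(Z, add(Z, SSZ)))))))
  →11  S(S(S(S(mul(Z, add(Z, SSZ))))))
  →12  S^4(Z)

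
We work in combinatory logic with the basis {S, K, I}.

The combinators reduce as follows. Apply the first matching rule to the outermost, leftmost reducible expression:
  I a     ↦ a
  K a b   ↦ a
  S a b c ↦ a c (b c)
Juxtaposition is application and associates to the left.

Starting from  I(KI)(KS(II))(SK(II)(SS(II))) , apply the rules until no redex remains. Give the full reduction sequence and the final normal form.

Answer: normal form = SSI  (in 6 steps)

Reduction:
  start: I(KI)(KS(II))(SK(II)(SS(II)))
  step 1: KI(KS(II))(SK(II)(SS(II)))
  step 2: I(SK(II)(SS(II)))
  step 3: SK(II)(SS(II))
  step 4: K(SS(II))(II(SS(II)))
  step 5: SS(II)
  step 6: SSI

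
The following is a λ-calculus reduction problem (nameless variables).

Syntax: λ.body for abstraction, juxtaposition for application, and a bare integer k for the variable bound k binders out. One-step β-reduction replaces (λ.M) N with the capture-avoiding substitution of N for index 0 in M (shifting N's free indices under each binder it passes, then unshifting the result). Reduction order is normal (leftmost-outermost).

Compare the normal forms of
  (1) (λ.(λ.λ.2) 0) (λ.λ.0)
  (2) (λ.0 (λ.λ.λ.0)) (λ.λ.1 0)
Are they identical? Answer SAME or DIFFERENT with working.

Answer: SAME — A ⇓ λ.λ.λ.0, B ⇓ λ.λ.λ.0

Working:
Term A:
  start: (λ.(λ.λ.2) 0) (λ.λ.0)
  [1] (λ.λ.λ.λ.0) (λ.λ.0)
  [2] λ.λ.λ.0

Term B:
  start: (λ.0 (λ.λ.λ.0)) (λ.λ.1 0)
  [1] (λ.λ.1 0) (λ.λ.λ.0)
  [2] λ.(λ.λ.λ.0) 0
  [3] λ.λ.λ.0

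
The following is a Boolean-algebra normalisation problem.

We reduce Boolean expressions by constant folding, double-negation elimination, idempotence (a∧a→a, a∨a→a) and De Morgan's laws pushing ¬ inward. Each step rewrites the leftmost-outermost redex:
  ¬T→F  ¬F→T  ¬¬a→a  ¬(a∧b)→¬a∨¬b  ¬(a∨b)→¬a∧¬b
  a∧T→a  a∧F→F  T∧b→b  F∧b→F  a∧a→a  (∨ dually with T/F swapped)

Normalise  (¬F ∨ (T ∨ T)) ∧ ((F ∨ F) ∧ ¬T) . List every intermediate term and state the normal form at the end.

  start: (¬F ∨ (T ∨ T)) ∧ ((F ∨ F) ∧ ¬T)
  [1] (T ∨ (T ∨ T)) ∧ ((F ∨ F) ∧ ¬T)
  [2] T ∧ ((F ∨ F) ∧ ¬T)
  [3] (F ∨ F) ∧ ¬T
  [4] F ∧ ¬T
  [5] F

Answer: normal form = F  (in 5 steps)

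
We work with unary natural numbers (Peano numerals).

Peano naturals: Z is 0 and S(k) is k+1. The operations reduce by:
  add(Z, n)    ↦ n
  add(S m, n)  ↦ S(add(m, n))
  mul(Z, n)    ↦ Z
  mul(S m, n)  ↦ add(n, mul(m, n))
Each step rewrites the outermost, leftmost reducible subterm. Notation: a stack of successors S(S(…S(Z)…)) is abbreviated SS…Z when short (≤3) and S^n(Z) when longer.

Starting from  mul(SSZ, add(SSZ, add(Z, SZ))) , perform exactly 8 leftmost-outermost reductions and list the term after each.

  start: mul(SSZ, add(SSZ, add(Z, SZ)))
  →1  add(add(SSZ, add(Z, SZ)), mul(SZ, add(SSZ, add(Z, SZ))))
  →2  add(S(add(SZ, add(Z, SZ))), mul(SZ, add(SSZ, add(Z, SZ))))
  →3  S(add(add(SZ, add(Z, SZ)), mul(SZ, add(SSZ, add(Z, SZ)))))
  →4  S(add(S(add(Z, add(Z, SZ))), mul(SZ, add(SSZ, add(Z, SZ)))))
  →5  S(S(add(add(Z, add(Z, SZ)), mul(SZ, add(SSZ, add(Z, SZ))))))
  →6  S(S(add(add(Z, SZ), mul(SZ, add(SSZ, add(Z, SZ))))))
  →7  S(S(add(SZ, mul(SZ, add(SSZ, add(Z, SZ))))))
  →8  S(S(S(add(Z, mul(SZ, add(SSZ, add(Z, SZ)))))))

Answer: after 8 steps: S(S(S(add(Z, mul(SZ, add(SSZ, add(Z, SZ)))))))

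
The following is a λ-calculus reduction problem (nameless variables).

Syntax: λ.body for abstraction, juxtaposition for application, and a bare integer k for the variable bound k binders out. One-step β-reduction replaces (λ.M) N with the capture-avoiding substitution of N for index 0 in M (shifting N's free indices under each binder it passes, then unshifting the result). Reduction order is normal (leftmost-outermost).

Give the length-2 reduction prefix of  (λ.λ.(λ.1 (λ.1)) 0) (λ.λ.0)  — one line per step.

Answer: after 2 steps: λ.0 (λ.1)

Reduction:
  start: (λ.λ.(λ.1 (λ.1)) 0) (λ.λ.0)
  →1  λ.(λ.1 (λ.1)) 0
  →2  λ.0 (λ.1)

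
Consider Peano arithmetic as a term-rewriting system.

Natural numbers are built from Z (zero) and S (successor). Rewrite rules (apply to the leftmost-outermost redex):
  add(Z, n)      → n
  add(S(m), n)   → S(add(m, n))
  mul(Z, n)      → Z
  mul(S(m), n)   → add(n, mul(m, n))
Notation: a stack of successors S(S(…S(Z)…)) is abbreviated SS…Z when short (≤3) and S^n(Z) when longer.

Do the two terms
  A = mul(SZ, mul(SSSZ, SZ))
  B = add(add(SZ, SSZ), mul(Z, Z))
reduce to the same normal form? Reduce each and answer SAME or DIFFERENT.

Answer: SAME — A ⇓ SSSZ, B ⇓ SSSZ

Reduction:
Term A:
  start: mul(SZ, mul(SSSZ, SZ))
  →1  add(mul(SSSZ, SZ), mul(Z, mul(SSSZ, SZ)))
  →2  add(add(SZ, mul(SSZ, SZ)), mul(Z, mul(SSSZ, SZ)))
  →3  add(S(add(Z, mul(SSZ, SZ))), mul(Z, mul(SSSZ, SZ)))
  →4  S(add(add(Z, mul(SSZ, SZ)), mul(Z, mul(SSSZ, SZ))))
  →5  S(add(mul(SSZ, SZ), mul(Z, mul(SSSZ, SZ))))
  →6  S(add(add(SZ, mul(SZ, SZ)), mul(Z, mul(SSSZ, SZ))))
  →7  S(add(S(add(Z, mul(SZ, SZ))), mul(Z, mul(SSSZ, SZ))))
  →8  S(S(add(add(Z, mul(SZ, SZ)), mul(Z, mul(SSSZ, SZ)))))
  →9  S(S(add(mul(SZ, SZ), mul(Z, mul(SSSZ, SZ)))))
  →10  S(S(add(add(SZ, mul(Z, SZ)), mul(Z, mul(SSSZ, SZ)))))
  →11  S(S(add(S(add(Z, mul(Z, SZ))), mul(Z, mul(SSSZ, SZ)))))
  →12  S(S(S(add(add(Z, mul(Z, SZ)), mul(Z, mul(SSSZ, SZ))))))
  →13  S(S(S(add(mul(Z, SZ), mul(Z, mul(SSSZ, SZ))))))
  →14  S(S(S(add(Z, mul(Z, mul(SSSZ, SZ))))))
  →15  S(S(S(mul(Z, mul(SSSZ, SZ)))))
  →16  SSSZ

Term B:
  start: add(add(SZ, SSZ), mul(Z, Z))
  →1  add(S(add(Z, SSZ)), mul(Z, Z))
  →2  S(add(add(Z, SSZ), mul(Z, Z)))
  →3  S(add(SSZ, mul(Z, Z)))
  →4  S(S(add(SZ, mul(Z, Z))))
  →5  S(S(S(add(Z, mul(Z, Z)))))
  →6  S(S(S(mul(Z, Z))))
  →7  SSSZ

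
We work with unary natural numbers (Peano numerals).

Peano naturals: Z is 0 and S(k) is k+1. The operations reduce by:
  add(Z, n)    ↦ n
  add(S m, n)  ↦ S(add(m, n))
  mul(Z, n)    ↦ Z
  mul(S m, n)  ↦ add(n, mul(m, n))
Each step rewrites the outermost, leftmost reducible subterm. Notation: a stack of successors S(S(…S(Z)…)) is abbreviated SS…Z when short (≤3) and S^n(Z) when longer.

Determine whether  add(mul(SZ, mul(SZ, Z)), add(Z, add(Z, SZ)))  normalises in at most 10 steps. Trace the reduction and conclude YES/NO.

  start: add(mul(SZ, mul(SZ, Z)), add(Z, add(Z, SZ)))
  →1  add(add(mul(SZ, Z), mul(Z, mul(SZ, Z))), add(Z, add(Z, SZ)))
  →2  add(add(add(Z, mul(Z, Z)), mul(Z, mul(SZ, Z))), add(Z, add(Z, SZ)))
  →3  add(add(mul(Z, Z), mul(Z, mul(SZ, Z))), add(Z, add(Z, SZ)))
  →4  add(add(Z, mul(Z, mul(SZ, Z))), add(Z, add(Z, SZ)))
  →5  add(mul(Z, mul(SZ, Z)), add(Z, add(Z, SZ)))
  →6  add(Z, add(Z, add(Z, SZ)))
  →7  add(Z, add(Z, SZ))
  →8  add(Z, SZ)
  →9  SZ

Answer: YES — reaches normal form SZ in 9 ≤ 10 steps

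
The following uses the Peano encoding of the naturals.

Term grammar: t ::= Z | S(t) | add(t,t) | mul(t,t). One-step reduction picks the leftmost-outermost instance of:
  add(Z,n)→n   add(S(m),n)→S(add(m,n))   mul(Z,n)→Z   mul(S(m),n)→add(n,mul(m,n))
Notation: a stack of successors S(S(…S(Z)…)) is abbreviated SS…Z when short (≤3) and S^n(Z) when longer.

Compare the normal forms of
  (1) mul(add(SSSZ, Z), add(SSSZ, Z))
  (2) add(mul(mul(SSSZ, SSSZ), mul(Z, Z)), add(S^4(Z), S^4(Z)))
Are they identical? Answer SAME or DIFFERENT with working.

Answer: DIFFERENT — A ⇓ S^9(Z), B ⇓ S^8(Z)

Derivation:
Term A:
  start: mul(add(SSSZ, Z), add(SSSZ, Z))
  →1  mul(S(add(SSZ, Z)), add(SSSZ, Z))
  →2  add(add(SSSZ, Z), mul(add(SSZ, Z), add(SSSZ, Z)))
  →3  add(S(add(SSZ, Z)), mul(add(SSZ, Z), add(SSSZ, Z)))
  →4  S(add(add(SSZ, Z), mul(add(SSZ, Z), add(SSSZ, Z))))
  →5  S(add(S(add(SZ, Z)), mul(add(SSZ, Z), add(SSSZ, Z))))
  →6  S(S(add(add(SZ, Z), mul(add(SSZ, Z), add(SSSZ, Z)))))
  →7  S(S(add(S(add(Z, Z)), mul(add(SSZ, Z), add(SSSZ, Z)))))
  →8  S(S(S(add(add(Z, Z), mul(add(SSZ, Z), add(SSSZ, Z))))))
  →9  S(S(S(add(Z, mul(add(SSZ, Z), add(SSSZ, Z))))))
  →10  S(S(S(mul(add(SSZ, Z), add(SSSZ, Z)))))
  →11  S(S(S(mul(S(add(SZ, Z)), add(SSSZ, Z)))))
  →12  S(S(S(add(add(SSSZ, Z), mul(add(SZ, Z), add(SSSZ, Z))))))
  →13  S(S(S(add(S(add(SSZ, Z)), mul(add(SZ, Z), add(SSSZ, Z))))))
  →14  S(S(S(S(add(add(SSZ, Z), mul(add(SZ, Z), add(SSSZ, Z)))))))
  →15  S(S(S(S(add(S(add(SZ, Z)), mul(add(SZ, Z), add(SSSZ, Z)))))))
  →16  S(S(S(S(S(add(add(SZ, Z), mul(add(SZ, Z), add(SSSZ, Z))))))))
  →17  S(S(S(S(S(add(S(add(Z, Z)), mul(add(SZ, Z), add(SSSZ, Z))))))))
  →18  S(S(S(S(S(S(add(add(Z, Z), mul(add(SZ, Z), add(SSSZ, Z)))))))))
  →19  S(S(S(S(S(S(add(Z, mul(add(SZ, Z), add(SSSZ, Z)))))))))
  →20  S(S(S(S(S(S(mul(add(SZ, Z), add(SSSZ, Z))))))))
  →21  S(S(S(S(S(S(mul(S(add(Z, Z)), add(SSSZ, Z))))))))
  →22  S(S(S(S(S(S(add(add(SSSZ, Z), mul(add(Z, Z), add(SSSZ, Z)))))))))
  →23  S(S(S(S(S(S(add(S(add(SSZ, Z)), mul(add(Z, Z), add(SSSZ, Z)))))))))
  →24  S(S(S(S(S(S(S(add(add(SSZ, Z), mul(add(Z, Z), add(SSSZ, Z))))))))))
  →25  S(S(S(S(S(S(S(add(S(add(SZ, Z)), mul(add(Z, Z), add(SSSZ, Z))))))))))
  →26  S(S(S(S(S(S(S(S(add(add(SZ, Z), mul(add(Z, Z), add(SSSZ, Z)))))))))))
  →27  S(S(S(S(S(S(S(S(add(S(add(Z, Z)), mul(add(Z, Z), add(SSSZ, Z)))))))))))
  →28  S(S(S(S(S(S(S(S(S(add(add(Z, Z), mul(add(Z, Z), add(SSSZ, Z))))))))))))
  →29  S(S(S(S(S(S(S(S(S(add(Z, mul(add(Z, Z), add(SSSZ, Z))))))))))))
  →30  S(S(S(S(S(S(S(S(S(mul(add(Z, Z), add(SSSZ, Z)))))))))))
  →31  S(S(S(S(S(S(S(S(S(mul(Z, add(SSSZ, Z)))))))))))
  →32  S^9(Z)

Term B:
  start: add(mul(mul(SSSZ, SSSZ), mul(Z, Z)), add(S^4(Z), S^4(Z)))
  →1  add(mul(add(SSSZ, mul(SSZ, SSSZ)), mul(Z, Z)), add(S^4(Z), S^4(Z)))
  →2  add(mul(S(add(SSZ, mul(SSZ, SSSZ))), mul(Z, Z)), add(S^4(Z), S^4(Z)))
  →3  add(add(mul(Z, Z), mul(add(SSZ, mul(SSZ, SSSZ)), mul(Z, Z))), add(S^4(Z), S^4(Z)))
  →4  add(add(Z, mul(add(SSZ, mul(SSZ, SSSZ)), mul(Z, Z))), add(S^4(Z), S^4(Z)))
  →5  add(mul(add(SSZ, mul(SSZ, SSSZ)), mul(Z, Z)), add(S^4(Z), S^4(Z)))
  →6  add(mul(S(add(SZ, mul(SSZ, SSSZ))), mul(Z, Z)), add(S^4(Z), S^4(Z)))
  →7  add(add(mul(Z, Z), mul(add(SZ, mul(SSZ, SSSZ)), mul(Z, Z))), add(S^4(Z), S^4(Z)))
  →8  add(add(Z, mul(add(SZ, mul(SSZ, SSSZ)), mul(Z, Z))), add(S^4(Z), S^4(Z)))
  →9  add(mul(add(SZ, mul(SSZ, SSSZ)), mul(Z, Z)), add(S^4(Z), S^4(Z)))
  →10  add(mul(S(add(Z, mul(SSZ, SSSZ))), mul(Z, Z)), add(S^4(Z), S^4(Z)))
  →11  add(add(mul(Z, Z), mul(add(Z, mul(SSZ, SSSZ)), mul(Z, Z))), add(S^4(Z), S^4(Z)))
  →12  add(add(Z, mul(add(Z, mul(SSZ, SSSZ)), mul(Z, Z))), add(S^4(Z), S^4(Z)))
  →13  add(mul(add(Z, mul(SSZ, SSSZ)), mul(Z, Z)), add(S^4(Z), S^4(Z)))
  →14  add(mul(mul(SSZ, SSSZ), mul(Z, Z)), add(S^4(Z), S^4(Z)))
  →15  add(mul(add(SSSZ, mul(SZ, SSSZ)), mul(Z, Z)), add(S^4(Z), S^4(Z)))
  →16  add(mul(S(add(SSZ, mul(SZ, SSSZ))), mul(Z, Z)), add(S^4(Z), S^4(Z)))
  →17  add(add(mul(Z, Z), mul(add(SSZ, mul(SZ, SSSZ)), mul(Z, Z))), add(S^4(Z), S^4(Z)))
  →18  add(add(Z, mul(add(SSZ, mul(SZ, SSSZ)), mul(Z, Z))), add(S^4(Z), S^4(Z)))
  →19  add(mul(add(SSZ, mul(SZ, SSSZ)), mul(Z, Z)), add(S^4(Z), S^4(Z)))
  →20  add(mul(S(add(SZ, mul(SZ, SSSZ))), mul(Z, Z)), add(S^4(Z), S^4(Z)))
  →21  add(add(mul(Z, Z), mul(add(SZ, mul(SZ, SSSZ)), mul(Z, Z))), add(S^4(Z), S^4(Z)))
  →22  add(add(Z, mul(add(SZ, mul(SZ, SSSZ)), mul(Z, Z))), add(S^4(Z), S^4(Z)))
  →23  add(mul(add(SZ, mul(SZ, SSSZ)), mul(Z, Z)), add(S^4(Z), S^4(Z)))
  →24  add(mul(S(add(Z, mul(SZ, SSSZ))), mul(Z, Z)), add(S^4(Z), S^4(Z)))
  →25  add(add(mul(Z, Z), mul(add(Z, mul(SZ, SSSZ)), mul(Z, Z))), add(S^4(Z), S^4(Z)))
  →26  add(add(Z, mul(add(Z, mul(SZ, SSSZ)), mul(Z, Z))), add(S^4(Z), S^4(Z)))
  →27  add(mul(add(Z, mul(SZ, SSSZ)), mul(Z, Z)), add(S^4(Z), S^4(Z)))
  →28  add(mul(mul(SZ, SSSZ), mul(Z, Z)), add(S^4(Z), S^4(Z)))
  →29  add(mul(add(SSSZ, mul(Z, SSSZ)), mul(Z, Z)), add(S^4(Z), S^4(Z)))
  →30  add(mul(S(add(SSZ, mul(Z, SSSZ))), mul(Z, Z)), add(S^4(Z), S^4(Z)))
  →31  add(add(mul(Z, Z), mul(add(SSZ, mul(Z, SSSZ)), mul(Z, Z))), add(S^4(Z), S^4(Z)))
  →32  add(add(Z, mul(add(SSZ, mul(Z, SSSZ)), mul(Z, Z))), add(S^4(Z), S^4(Z)))
  →33  add(mul(add(SSZ, mul(Z, SSSZ)), mul(Z, Z)), add(S^4(Z), S^4(Z)))
  →34  add(mul(S(add(SZ, mul(Z, SSSZ))), mul(Z, Z)), add(S^4(Z), S^4(Z)))
  →35  add(add(mul(Z, Z), mul(add(SZ, mul(Z, SSSZ)), mul(Z, Z))), add(S^4(Z), S^4(Z)))
  →36  add(add(Z, mul(add(SZ, mul(Z, SSSZ)), mul(Z, Z))), add(S^4(Z), S^4(Z)))
  →37  add(mul(add(SZ, mul(Z, SSSZ)), mul(Z, Z)), add(S^4(Z), S^4(Z)))
  →38  add(mul(S(add(Z, mul(Z, SSSZ))), mul(Z, Z)), add(S^4(Z), S^4(Z)))
  →39  add(add(mul(Z, Z), mul(add(Z, mul(Z, SSSZ)), mul(Z, Z))), add(S^4(Z), S^4(Z)))
  →40  add(add(Z, mul(add(Z, mul(Z, SSSZ)), mul(Z, Z))), add(S^4(Z), S^4(Z)))
  →41  add(mul(add(Z, mul(Z, SSSZ)), mul(Z, Z)), add(S^4(Z), S^4(Z)))
  →42  add(mul(mul(Z, SSSZ), mul(Z, Z)), add(S^4(Z), S^4(Z)))
  →43  add(mul(Z, mul(Z, Z)), add(S^4(Z), S^4(Z)))
  →44  add(Z, add(S^4(Z), S^4(Z)))
  →45  add(S^4(Z), S^4(Z))
  →46  S(add(SSSZ, S^4(Z)))
  →47  S(S(add(SSZ, S^4(Z))))
  →48  S(S(S(add(SZ, S^4(Z)))))
  →49  S(S(S(S(add(Z, S^4(Z))))))
  →50  S^8(Z)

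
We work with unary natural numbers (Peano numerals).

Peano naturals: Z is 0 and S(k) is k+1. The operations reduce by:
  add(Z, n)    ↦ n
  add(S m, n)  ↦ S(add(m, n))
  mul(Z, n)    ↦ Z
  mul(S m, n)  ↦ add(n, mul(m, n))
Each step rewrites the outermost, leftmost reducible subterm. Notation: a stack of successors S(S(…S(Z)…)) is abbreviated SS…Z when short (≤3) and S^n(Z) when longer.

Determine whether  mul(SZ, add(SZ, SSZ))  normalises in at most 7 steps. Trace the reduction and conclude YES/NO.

Answer: NO — after 7 steps the term is S(S(S(mul(Z, add(SZ, SSZ))))), not yet normal

Derivation:
  start: mul(SZ, add(SZ, SSZ))
  [1] add(add(SZ, SSZ), mul(Z, add(SZ, SSZ)))
  [2] add(S(add(Z, SSZ)), mul(Z, add(SZ, SSZ)))
  [3] S(add(add(Z, SSZ), mul(Z, add(SZ, SSZ))))
  [4] S(add(SSZ, mul(Z, add(SZ, SSZ))))
  [5] S(S(add(SZ, mul(Z, add(SZ, SSZ)))))
  [6] S(S(S(add(Z, mul(Z, add(SZ, SSZ))))))
  [7] S(S(S(mul(Z, add(SZ, SSZ)))))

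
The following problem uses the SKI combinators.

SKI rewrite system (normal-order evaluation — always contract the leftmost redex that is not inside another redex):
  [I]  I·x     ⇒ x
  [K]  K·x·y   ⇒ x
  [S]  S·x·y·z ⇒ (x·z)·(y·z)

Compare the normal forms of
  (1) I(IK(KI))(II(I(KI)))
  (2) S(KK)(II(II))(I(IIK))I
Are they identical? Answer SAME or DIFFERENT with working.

Answer: DIFFERENT — A ⇓ KI, B ⇓ K

Reduction:
Term A:
  start: I(IK(KI))(II(I(KI)))
  [1] IK(KI)(II(I(KI)))
  [2] K(KI)(II(I(KI)))
  [3] KI

Term B:
  start: S(KK)(II(II))(I(IIK))I
  [1] KK(I(IIK))(II(II)(I(IIK)))I
  [2] K(II(II)(I(IIK)))I
  [3] II(II)(I(IIK))
  [4] I(II)(I(IIK))
  [5] II(I(IIK))
  [6] I(I(IIK))
  [7] I(IIK)
  [8] IIK
  [9] IK
  [10] K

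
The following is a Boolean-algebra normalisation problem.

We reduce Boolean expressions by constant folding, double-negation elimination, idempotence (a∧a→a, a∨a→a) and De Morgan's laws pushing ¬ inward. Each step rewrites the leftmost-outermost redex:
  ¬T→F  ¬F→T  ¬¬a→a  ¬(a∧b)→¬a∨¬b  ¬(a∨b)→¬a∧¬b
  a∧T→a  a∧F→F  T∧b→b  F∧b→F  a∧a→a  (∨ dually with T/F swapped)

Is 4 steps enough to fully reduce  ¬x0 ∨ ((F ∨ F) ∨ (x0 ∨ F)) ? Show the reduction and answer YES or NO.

  start: ¬x0 ∨ ((F ∨ F) ∨ (x0 ∨ F))
  [1] ¬x0 ∨ (F ∨ (x0 ∨ F))
  [2] ¬x0 ∨ (x0 ∨ F)
  [3] ¬x0 ∨ x0

Answer: YES — reaches normal form ¬x0 ∨ x0 in 3 ≤ 4 steps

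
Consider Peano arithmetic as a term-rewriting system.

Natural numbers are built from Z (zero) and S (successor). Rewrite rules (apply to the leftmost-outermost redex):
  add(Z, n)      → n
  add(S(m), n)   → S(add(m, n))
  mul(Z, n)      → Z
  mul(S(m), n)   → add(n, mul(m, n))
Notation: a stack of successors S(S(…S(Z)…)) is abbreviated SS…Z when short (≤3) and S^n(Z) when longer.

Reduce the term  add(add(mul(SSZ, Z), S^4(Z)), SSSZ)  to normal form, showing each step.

  start: add(add(mul(SSZ, Z), S^4(Z)), SSSZ)
  [1] add(add(add(Z, mul(SZ, Z)), S^4(Z)), SSSZ)
  [2] add(add(mul(SZ, Z), S^4(Z)), SSSZ)
  [3] add(add(add(Z, mul(Z, Z)), S^4(Z)), SSSZ)
  [4] add(add(mul(Z, Z), S^4(Z)), SSSZ)
  [5] add(add(Z, S^4(Z)), SSSZ)
  [6] add(S^4(Z), SSSZ)
  [7] S(add(SSSZ, SSSZ))
  [8] S(S(add(SSZ, SSSZ)))
  [9] S(S(S(add(SZ, SSSZ))))
  [10] S(S(S(S(add(Z, SSSZ)))))
  [11] S^7(Z)

Answer: normal form = S^7(Z)  (in 11 steps)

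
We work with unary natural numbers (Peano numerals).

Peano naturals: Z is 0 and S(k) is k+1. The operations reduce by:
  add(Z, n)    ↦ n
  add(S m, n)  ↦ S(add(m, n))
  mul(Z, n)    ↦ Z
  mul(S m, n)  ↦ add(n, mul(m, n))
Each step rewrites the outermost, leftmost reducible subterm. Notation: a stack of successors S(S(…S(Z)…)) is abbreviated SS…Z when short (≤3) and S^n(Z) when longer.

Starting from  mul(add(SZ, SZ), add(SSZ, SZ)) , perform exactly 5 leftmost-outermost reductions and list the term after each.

  start: mul(add(SZ, SZ), add(SSZ, SZ))
  step 1: mul(S(add(Z, SZ)), add(SSZ, SZ))
  step 2: add(add(SSZ, SZ), mul(add(Z, SZ), add(SSZ, SZ)))
  step 3: add(S(add(SZ, SZ)), mul(add(Z, SZ), add(SSZ, SZ)))
  step 4: S(add(add(SZ, SZ), mul(add(Z, SZ), add(SSZ, SZ))))
  step 5: S(add(S(add(Z, SZ)), mul(add(Z, SZ), add(SSZ, SZ))))

Answer: after 5 steps: S(add(S(add(Z, SZ)), mul(add(Z, SZ), add(SSZ, SZ))))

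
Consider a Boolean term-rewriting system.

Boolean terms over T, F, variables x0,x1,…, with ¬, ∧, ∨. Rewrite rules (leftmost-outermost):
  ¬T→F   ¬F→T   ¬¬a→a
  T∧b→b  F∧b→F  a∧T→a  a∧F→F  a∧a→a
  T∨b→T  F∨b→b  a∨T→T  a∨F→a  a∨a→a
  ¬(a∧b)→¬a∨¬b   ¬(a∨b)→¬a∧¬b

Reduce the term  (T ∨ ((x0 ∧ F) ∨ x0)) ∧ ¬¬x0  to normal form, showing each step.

  start: (T ∨ ((x0 ∧ F) ∨ x0)) ∧ ¬¬x0
  [1] T ∧ ¬¬x0
  [2] ¬¬x0
  [3] x0

Answer: normal form = x0  (in 3 steps)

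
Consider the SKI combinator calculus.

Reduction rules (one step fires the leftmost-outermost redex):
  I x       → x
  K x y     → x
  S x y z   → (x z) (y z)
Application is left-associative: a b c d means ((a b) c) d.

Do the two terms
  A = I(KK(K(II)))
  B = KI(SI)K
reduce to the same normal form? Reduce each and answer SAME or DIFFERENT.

Answer: SAME — A ⇓ K, B ⇓ K

Derivation:
Term A:
  start: I(KK(K(II)))
  →1  KK(K(II))
  →2  K

Term B:
  start: KI(SI)K
  →1  IK
  →2  K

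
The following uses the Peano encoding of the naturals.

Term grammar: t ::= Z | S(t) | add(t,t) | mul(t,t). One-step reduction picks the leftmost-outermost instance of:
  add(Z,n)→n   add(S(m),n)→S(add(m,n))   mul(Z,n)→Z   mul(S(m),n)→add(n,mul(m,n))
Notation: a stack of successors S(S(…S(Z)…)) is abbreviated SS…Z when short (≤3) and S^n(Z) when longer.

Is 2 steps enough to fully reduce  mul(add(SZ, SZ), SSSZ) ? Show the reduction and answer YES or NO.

Answer: NO — after 2 steps the term is add(SSSZ, mul(add(Z, SZ), SSSZ)), not yet normal

Working:
  start: mul(add(SZ, SZ), SSSZ)
  [1] mul(S(add(Z, SZ)), SSSZ)
  [2] add(SSSZ, mul(add(Z, SZ), SSSZ))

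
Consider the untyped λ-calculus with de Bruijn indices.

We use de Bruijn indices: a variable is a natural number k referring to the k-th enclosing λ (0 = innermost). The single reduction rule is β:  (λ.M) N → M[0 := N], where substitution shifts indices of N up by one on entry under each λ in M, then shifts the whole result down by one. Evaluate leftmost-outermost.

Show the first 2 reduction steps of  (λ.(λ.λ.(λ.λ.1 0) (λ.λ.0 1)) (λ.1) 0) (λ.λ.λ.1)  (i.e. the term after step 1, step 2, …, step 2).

Answer: after 2 steps: (λ.(λ.λ.1 0) (λ.λ.0 1)) (λ.λ.λ.1)

Working:
  start: (λ.(λ.λ.(λ.λ.1 0) (λ.λ.0 1)) (λ.1) 0) (λ.λ.λ.1)
  →1  (λ.λ.(λ.λ.1 0) (λ.λ.0 1)) (λ.λ.λ.λ.1) (λ.λ.λ.1)
  →2  (λ.(λ.λ.1 0) (λ.λ.0 1)) (λ.λ.λ.1)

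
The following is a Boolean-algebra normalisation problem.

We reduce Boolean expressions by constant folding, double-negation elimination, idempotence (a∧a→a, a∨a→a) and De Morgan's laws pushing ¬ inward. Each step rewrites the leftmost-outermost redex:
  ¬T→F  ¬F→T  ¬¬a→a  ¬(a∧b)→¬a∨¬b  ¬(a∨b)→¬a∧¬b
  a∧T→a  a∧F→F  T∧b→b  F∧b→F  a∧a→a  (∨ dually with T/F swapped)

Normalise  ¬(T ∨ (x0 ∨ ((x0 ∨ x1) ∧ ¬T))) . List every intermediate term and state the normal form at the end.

Answer: normal form = F  (in 3 steps)

Reduction:
  start: ¬(T ∨ (x0 ∨ ((x0 ∨ x1) ∧ ¬T)))
  →1  ¬T ∧ ¬(x0 ∨ ((x0 ∨ x1) ∧ ¬T))
  →2  F ∧ ¬(x0 ∨ ((x0 ∨ x1) ∧ ¬T))
  →3  F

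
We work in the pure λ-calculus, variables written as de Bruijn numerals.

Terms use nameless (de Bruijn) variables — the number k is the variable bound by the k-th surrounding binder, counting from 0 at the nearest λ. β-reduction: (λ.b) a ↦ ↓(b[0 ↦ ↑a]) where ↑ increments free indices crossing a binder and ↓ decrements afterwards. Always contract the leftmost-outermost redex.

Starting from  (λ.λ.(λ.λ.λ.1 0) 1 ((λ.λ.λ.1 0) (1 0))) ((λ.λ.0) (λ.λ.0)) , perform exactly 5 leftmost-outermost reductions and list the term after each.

  start: (λ.λ.(λ.λ.λ.1 0) 1 ((λ.λ.λ.1 0) (1 0))) ((λ.λ.0) (λ.λ.0))
  [1] λ.(λ.λ.λ.1 0) ((λ.λ.0) (λ.λ.0)) ((λ.λ.λ.1 0) ((λ.λ.0) (λ.λ.0) 0))
  [2] λ.(λ.λ.1 0) ((λ.λ.λ.1 0) ((λ.λ.0) (λ.λ.0) 0))
  [3] λ.λ.(λ.λ.λ.1 0) ((λ.λ.0) (λ.λ.0) 1) 0
  [4] λ.λ.(λ.λ.1 0) 0
  [5] λ.λ.λ.1 0

Answer: after 5 steps: λ.λ.λ.1 0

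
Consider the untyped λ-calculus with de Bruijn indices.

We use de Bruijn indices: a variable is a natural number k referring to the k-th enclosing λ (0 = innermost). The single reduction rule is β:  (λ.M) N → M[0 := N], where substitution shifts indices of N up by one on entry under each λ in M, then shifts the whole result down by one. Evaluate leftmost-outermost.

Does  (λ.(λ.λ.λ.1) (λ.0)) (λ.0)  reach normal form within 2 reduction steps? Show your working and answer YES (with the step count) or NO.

Answer: YES — reaches normal form λ.λ.1 in 2 ≤ 2 steps

Working:
  start: (λ.(λ.λ.λ.1) (λ.0)) (λ.0)
  step 1: (λ.λ.λ.1) (λ.0)
  step 2: λ.λ.1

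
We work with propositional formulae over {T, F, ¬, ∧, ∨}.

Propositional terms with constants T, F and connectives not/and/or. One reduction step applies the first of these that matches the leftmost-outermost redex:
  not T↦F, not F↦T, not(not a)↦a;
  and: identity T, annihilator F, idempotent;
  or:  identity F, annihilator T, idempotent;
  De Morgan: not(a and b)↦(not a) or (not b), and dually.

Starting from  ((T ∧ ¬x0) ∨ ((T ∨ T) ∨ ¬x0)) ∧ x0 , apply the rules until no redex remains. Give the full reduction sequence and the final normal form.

  start: ((T ∧ ¬x0) ∨ ((T ∨ T) ∨ ¬x0)) ∧ x0
  step 1: (¬x0 ∨ ((T ∨ T) ∨ ¬x0)) ∧ x0
  step 2: (¬x0 ∨ (T ∨ ¬x0)) ∧ x0
  step 3: (¬x0 ∨ T) ∧ x0
  step 4: T ∧ x0
  step 5: x0

Answer: normal form = x0  (in 5 steps)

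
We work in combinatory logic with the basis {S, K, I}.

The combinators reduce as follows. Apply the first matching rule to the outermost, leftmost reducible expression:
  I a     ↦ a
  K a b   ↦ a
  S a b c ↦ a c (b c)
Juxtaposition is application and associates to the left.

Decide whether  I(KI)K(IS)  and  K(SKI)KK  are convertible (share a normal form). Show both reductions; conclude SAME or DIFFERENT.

Term A:
  start: I(KI)K(IS)
  →1  KIK(IS)
  →2  I(IS)
  →3  IS
  →4  S

Term B:
  start: K(SKI)KK
  →1  SKIK
  →2  KK(IK)
  →3  K

Answer: DIFFERENT — A ⇓ S, B ⇓ K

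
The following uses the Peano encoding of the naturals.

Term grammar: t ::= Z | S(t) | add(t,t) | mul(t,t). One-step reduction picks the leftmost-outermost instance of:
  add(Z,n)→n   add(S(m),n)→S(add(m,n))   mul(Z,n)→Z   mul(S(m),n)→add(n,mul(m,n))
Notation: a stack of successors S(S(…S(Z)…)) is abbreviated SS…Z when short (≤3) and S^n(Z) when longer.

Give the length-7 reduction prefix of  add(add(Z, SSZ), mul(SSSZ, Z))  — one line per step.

Answer: after 7 steps: S(S(add(Z, mul(SZ, Z))))

Working:
  start: add(add(Z, SSZ), mul(SSSZ, Z))
  →1  add(SSZ, mul(SSSZ, Z))
  →2  S(add(SZ, mul(SSSZ, Z)))
  →3  S(S(add(Z, mul(SSSZ, Z))))
  →4  S(S(mul(SSSZ, Z)))
  →5  S(S(add(Z, mul(SSZ, Z))))
  →6  S(S(mul(SSZ, Z)))
  →7  S(S(add(Z, mul(SZ, Z))))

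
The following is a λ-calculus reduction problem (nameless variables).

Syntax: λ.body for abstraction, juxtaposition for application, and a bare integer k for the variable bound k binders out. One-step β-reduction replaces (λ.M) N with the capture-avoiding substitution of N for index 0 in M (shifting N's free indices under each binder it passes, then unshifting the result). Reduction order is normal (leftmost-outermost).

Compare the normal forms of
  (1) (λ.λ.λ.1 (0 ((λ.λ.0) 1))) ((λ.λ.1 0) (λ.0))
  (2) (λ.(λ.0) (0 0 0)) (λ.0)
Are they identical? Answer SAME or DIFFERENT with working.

Term A:
  start: (λ.λ.λ.1 (0 ((λ.λ.0) 1))) ((λ.λ.1 0) (λ.0))
  [1] λ.λ.1 (0 ((λ.λ.0) 1))
  [2] λ.λ.1 (0 (λ.0))

Term B:
  start: (λ.(λ.0) (0 0 0)) (λ.0)
  [1] (λ.0) ((λ.0) (λ.0) (λ.0))
  [2] (λ.0) (λ.0) (λ.0)
  [3] (λ.0) (λ.0)
  [4] λ.0

Answer: DIFFERENT — A ⇓ λ.λ.1 (0 (λ.0)), B ⇓ λ.0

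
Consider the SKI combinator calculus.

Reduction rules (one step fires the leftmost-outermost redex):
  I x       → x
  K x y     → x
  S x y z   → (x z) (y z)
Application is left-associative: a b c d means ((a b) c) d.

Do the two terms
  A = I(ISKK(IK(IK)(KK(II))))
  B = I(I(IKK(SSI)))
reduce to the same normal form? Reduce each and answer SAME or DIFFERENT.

Term A:
  start: I(ISKK(IK(IK)(KK(II))))
  [1] ISKK(IK(IK)(KK(II)))
  [2] SKK(IK(IK)(KK(II)))
  [3] K(IK(IK)(KK(II)))(K(IK(IK)(KK(II))))
  [4] IK(IK)(KK(II))
  [5] K(IK)(KK(II))
  [6] IK
  [7] K

Term B:
  start: I(I(IKK(SSI)))
  [1] I(IKK(SSI))
  [2] IKK(SSI)
  [3] KK(SSI)
  [4] K

Answer: SAME — A ⇓ K, B ⇓ K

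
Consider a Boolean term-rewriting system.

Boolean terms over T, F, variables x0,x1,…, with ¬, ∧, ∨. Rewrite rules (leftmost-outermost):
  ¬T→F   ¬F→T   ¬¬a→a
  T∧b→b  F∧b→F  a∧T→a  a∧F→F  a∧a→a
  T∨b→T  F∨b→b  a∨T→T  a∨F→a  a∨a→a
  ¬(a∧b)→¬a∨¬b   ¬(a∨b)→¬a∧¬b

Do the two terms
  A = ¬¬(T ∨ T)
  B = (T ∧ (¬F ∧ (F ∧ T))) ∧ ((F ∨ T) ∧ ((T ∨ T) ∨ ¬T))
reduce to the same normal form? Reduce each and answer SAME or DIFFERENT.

Term A:
  start: ¬¬(T ∨ T)
  [1] T ∨ T
  [2] T

Term B:
  start: (T ∧ (¬F ∧ (F ∧ T))) ∧ ((F ∨ T) ∧ ((T ∨ T) ∨ ¬T))
  [1] (¬F ∧ (F ∧ T)) ∧ ((F ∨ T) ∧ ((T ∨ T) ∨ ¬T))
  [2] (T ∧ (F ∧ T)) ∧ ((F ∨ T) ∧ ((T ∨ T) ∨ ¬T))
  [3] (F ∧ T) ∧ ((F ∨ T) ∧ ((T ∨ T) ∨ ¬T))
  [4] F ∧ ((F ∨ T) ∧ ((T ∨ T) ∨ ¬T))
  [5] F

Answer: DIFFERENT — A ⇓ T, B ⇓ F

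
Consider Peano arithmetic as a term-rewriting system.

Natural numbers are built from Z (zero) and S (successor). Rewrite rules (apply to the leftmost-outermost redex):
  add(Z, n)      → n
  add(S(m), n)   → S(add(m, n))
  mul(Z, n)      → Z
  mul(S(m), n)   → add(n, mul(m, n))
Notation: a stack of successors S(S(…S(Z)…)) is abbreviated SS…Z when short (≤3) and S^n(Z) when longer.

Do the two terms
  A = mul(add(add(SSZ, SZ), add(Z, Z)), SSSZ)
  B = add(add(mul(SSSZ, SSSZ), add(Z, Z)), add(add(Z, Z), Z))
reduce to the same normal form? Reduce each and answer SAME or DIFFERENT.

Term A:
  start: mul(add(add(SSZ, SZ), add(Z, Z)), SSSZ)
  step 1: mul(add(S(add(SZ, SZ)), add(Z, Z)), SSSZ)
  step 2: mul(S(add(add(SZ, SZ), add(Z, Z))), SSSZ)
  step 3: add(SSSZ, mul(add(add(SZ, SZ), add(Z, Z)), SSSZ))
  step 4: S(add(SSZ, mul(add(add(SZ, SZ), add(Z, Z)), SSSZ)))
  step 5: S(S(add(SZ, mul(add(add(SZ, SZ), add(Z, Z)), SSSZ))))
  step 6: S(S(S(add(Z, mul(add(add(SZ, SZ), add(Z, Z)), SSSZ)))))
  step 7: S(S(S(mul(add(add(SZ, SZ), add(Z, Z)), SSSZ))))
  step 8: S(S(S(mul(add(S(add(Z, SZ)), add(Z, Z)), SSSZ))))
  step 9: S(S(S(mul(S(add(add(Z, SZ), add(Z, Z))), SSSZ))))
  step 10: S(S(S(add(SSSZ, mul(add(add(Z, SZ), add(Z, Z)), SSSZ)))))
  step 11: S(S(S(S(add(SSZ, mul(add(add(Z, SZ), add(Z, Z)), SSSZ))))))
  step 12: S(S(S(S(S(add(SZ, mul(add(add(Z, SZ), add(Z, Z)), SSSZ)))))))
  step 13: S(S(S(S(S(S(add(Z, mul(add(add(Z, SZ), add(Z, Z)), SSSZ))))))))
  step 14: S(S(S(S(S(S(mul(add(add(Z, SZ), add(Z, Z)), SSSZ)))))))
  step 15: S(S(S(S(S(S(mul(add(SZ, add(Z, Z)), SSSZ)))))))
  step 16: S(S(S(S(S(S(mul(S(add(Z, add(Z, Z))), SSSZ)))))))
  step 17: S(S(S(S(S(S(add(SSSZ, mul(add(Z, add(Z, Z)), SSSZ))))))))
  step 18: S(S(S(S(S(S(S(add(SSZ, mul(add(Z, add(Z, Z)), SSSZ)))))))))
  step 19: S(S(S(S(S(S(S(S(add(SZ, mul(add(Z, add(Z, Z)), SSSZ))))))))))
  step 20: S(S(S(S(S(S(S(S(S(add(Z, mul(add(Z, add(Z, Z)), SSSZ)))))))))))
  step 21: S(S(S(S(S(S(S(S(S(mul(add(Z, add(Z, Z)), SSSZ))))))))))
  step 22: S(S(S(S(S(S(S(S(S(mul(add(Z, Z), SSSZ))))))))))
  step 23: S(S(S(S(S(S(S(S(S(mul(Z, SSSZ))))))))))
  step 24: S^9(Z)

Term B:
  start: add(add(mul(SSSZ, SSSZ), add(Z, Z)), add(add(Z, Z), Z))
  step 1: add(add(add(SSSZ, mul(SSZ, SSSZ)), add(Z, Z)), add(add(Z, Z), Z))
  step 2: add(add(S(add(SSZ, mul(SSZ, SSSZ))), add(Z, Z)), add(add(Z, Z), Z))
  step 3: add(S(add(add(SSZ, mul(SSZ, SSSZ)), add(Z, Z))), add(add(Z, Z), Z))
  step 4: S(add(add(add(SSZ, mul(SSZ, SSSZ)), add(Z, Z)), add(add(Z, Z), Z)))
  step 5: S(add(add(S(add(SZ, mul(SSZ, SSSZ))), add(Z, Z)), add(add(Z, Z), Z)))
  step 6: S(add(S(add(add(SZ, mul(SSZ, SSSZ)), add(Z, Z))), add(add(Z, Z), Z)))
  step 7: S(S(add(add(add(SZ, mul(SSZ, SSSZ)), add(Z, Z)), add(add(Z, Z), Z))))
  step 8: S(S(add(add(S(add(Z, mul(SSZ, SSSZ))), add(Z, Z)), add(add(Z, Z), Z))))
  step 9: S(S(add(S(add(add(Z, mul(SSZ, SSSZ)), add(Z, Z))), add(add(Z, Z), Z))))
  step 10: S(S(S(add(add(add(Z, mul(SSZ, SSSZ)), add(Z, Z)), add(add(Z, Z), Z)))))
  step 11: S(S(S(add(add(mul(SSZ, SSSZ), add(Z, Z)), add(add(Z, Z), Z)))))
  step 12: S(S(S(add(add(add(SSSZ, mul(SZ, SSSZ)), add(Z, Z)), add(add(Z, Z), Z)))))
  step 13: S(S(S(add(add(S(add(SSZ, mul(SZ, SSSZ))), add(Z, Z)), add(add(Z, Z), Z)))))
  step 14: S(S(S(add(S(add(add(SSZ, mul(SZ, SSSZ)), add(Z, Z))), add(add(Z, Z), Z)))))
  step 15: S(S(S(S(add(add(add(SSZ, mul(SZ, SSSZ)), add(Z, Z)), add(add(Z, Z), Z))))))
  step 16: S(S(S(S(add(add(S(add(SZ, mul(SZ, SSSZ))), add(Z, Z)), add(add(Z, Z), Z))))))
  step 17: S(S(S(S(add(S(add(add(SZ, mul(SZ, SSSZ)), add(Z, Z))), add(add(Z, Z), Z))))))
  step 18: S(S(S(S(S(add(add(add(SZ, mul(SZ, SSSZ)), add(Z, Z)), add(add(Z, Z), Z)))))))
  step 19: S(S(S(S(S(add(add(S(add(Z, mul(SZ, SSSZ))), add(Z, Z)), add(add(Z, Z), Z)))))))
  step 20: S(S(S(S(S(add(S(add(add(Z, mul(SZ, SSSZ)), add(Z, Z))), add(add(Z, Z), Z)))))))
  step 21: S(S(S(S(S(S(add(add(add(Z, mul(SZ, SSSZ)), add(Z, Z)), add(add(Z, Z), Z))))))))
  step 22: S(S(S(S(S(S(add(add(mul(SZ, SSSZ), add(Z, Z)), add(add(Z, Z), Z))))))))
  step 23: S(S(S(S(S(S(add(add(add(SSSZ, mul(Z, SSSZ)), add(Z, Z)), add(add(Z, Z), Z))))))))
  step 24: S(S(S(S(S(S(add(add(S(add(SSZ, mul(Z, SSSZ))), add(Z, Z)), add(add(Z, Z), Z))))))))
  step 25: S(S(S(S(S(S(add(S(add(add(SSZ, mul(Z, SSSZ)), add(Z, Z))), add(add(Z, Z), Z))))))))
  step 26: S(S(S(S(S(S(S(add(add(add(SSZ, mul(Z, SSSZ)), add(Z, Z)), add(add(Z, Z), Z)))))))))
  step 27: S(S(S(S(S(S(S(add(add(S(add(SZ, mul(Z, SSSZ))), add(Z, Z)), add(add(Z, Z), Z)))))))))
  step 28: S(S(S(S(S(S(S(add(S(add(add(SZ, mul(Z, SSSZ)), add(Z, Z))), add(add(Z, Z), Z)))))))))
  step 29: S(S(S(S(S(S(S(S(add(add(add(SZ, mul(Z, SSSZ)), add(Z, Z)), add(add(Z, Z), Z))))))))))
  step 30: S(S(S(S(S(S(S(S(add(add(S(add(Z, mul(Z, SSSZ))), add(Z, Z)), add(add(Z, Z), Z))))))))))
  step 31: S(S(S(S(S(S(S(S(add(S(add(add(Z, mul(Z, SSSZ)), add(Z, Z))), add(add(Z, Z), Z))))))))))
  step 32: S(S(S(S(S(S(S(S(S(add(add(add(Z, mul(Z, SSSZ)), add(Z, Z)), add(add(Z, Z), Z)))))))))))
  step 33: S(S(S(S(S(S(S(S(S(add(add(mul(Z, SSSZ), add(Z, Z)), add(add(Z, Z), Z)))))))))))
  step 34: S(S(S(S(S(S(S(S(S(add(add(Z, add(Z, Z)), add(add(Z, Z), Z)))))))))))
  step 35: S(S(S(S(S(S(S(S(S(add(add(Z, Z), add(add(Z, Z), Z)))))))))))
  step 36: S(S(S(S(S(S(S(S(S(add(Z, add(add(Z, Z), Z)))))))))))
  step 37: S(S(S(S(S(S(S(S(S(add(add(Z, Z), Z))))))))))
  step 38: S(S(S(S(S(S(S(S(S(add(Z, Z))))))))))
  step 39: S^9(Z)

Answer: SAME — A ⇓ S^9(Z), B ⇓ S^9(Z)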